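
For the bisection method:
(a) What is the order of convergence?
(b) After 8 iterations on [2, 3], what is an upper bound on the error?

(a) Bisection has linear (order 1) convergence; the error is halved each step.

(b) Error bound = (b-a)/2^n = (3 - 2)/2^{8}
    = 1/2^{8}

(a) 1 (linear); (b) error ≤ 3.91e-03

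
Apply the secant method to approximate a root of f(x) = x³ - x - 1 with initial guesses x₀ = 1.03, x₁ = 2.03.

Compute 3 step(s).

f(x) = x³ - x - 1
x₀ = 1.03, x₁ = 2.03

Secant formula: x_{n+1} = x_n - f(x_n)(x_n - x_{n-1})/(f(x_n) - f(x_{n-1}))

Iteration 1:
  f(1.030000) = -0.937273
  f(2.030000) = 5.335427
  x_2 = 2.030000 - 5.335427×(2.030000 - 1.030000)/(5.335427 - (-0.937273))
       = 1.179421
Iteration 2:
  f(2.030000) = 5.335427
  f(1.179421) = -0.538806
  x_3 = 1.179421 - (-0.538806)×(1.179421 - 2.030000)/(-0.538806 - 5.335427)
       = 1.257439
Iteration 3:
  f(1.179421) = -0.538806
  f(1.257439) = -0.269235
  x_4 = 1.257439 - (-0.269235)×(1.257439 - 1.179421)/(-0.269235 - (-0.538806))
       = 1.335360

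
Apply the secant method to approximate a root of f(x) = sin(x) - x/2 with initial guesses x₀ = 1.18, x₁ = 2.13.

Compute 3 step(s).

f(x) = sin(x) - x/2
x₀ = 1.18, x₁ = 2.13

Secant formula: x_{n+1} = x_n - f(x_n)(x_n - x_{n-1})/(f(x_n) - f(x_{n-1}))

Iteration 1:
  f(1.180000) = 0.334606
  f(2.130000) = -0.217322
  x_2 = 2.130000 - (-0.217322)×(2.130000 - 1.180000)/(-0.217322 - 0.334606)
       = 1.755937
Iteration 2:
  f(2.130000) = -0.217322
  f(1.755937) = 0.104942
  x_3 = 1.755937 - 0.104942×(1.755937 - 2.130000)/(0.104942 - (-0.217322))
       = 1.877747
Iteration 3:
  f(1.755937) = 0.104942
  f(1.877747) = 0.014386
  x_4 = 1.877747 - 0.014386×(1.877747 - 1.755937)/(0.014386 - 0.104942)
       = 1.897098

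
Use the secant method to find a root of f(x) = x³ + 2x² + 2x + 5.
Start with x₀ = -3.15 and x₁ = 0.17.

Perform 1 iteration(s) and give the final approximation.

f(x) = x³ + 2x² + 2x + 5
x₀ = -3.15, x₁ = 0.17

Secant formula: x_{n+1} = x_n - f(x_n)(x_n - x_{n-1})/(f(x_n) - f(x_{n-1}))

Iteration 1:
  f(-3.150000) = -12.710875
  f(0.170000) = 5.402713
  x_2 = 0.170000 - 5.402713×(0.170000 - (-3.150000))/(5.402713 - (-12.710875))
       = -0.820251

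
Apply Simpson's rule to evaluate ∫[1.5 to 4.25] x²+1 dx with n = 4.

f(x) = x²+1
a = 1.5, b = 4.25, n = 4
h = (b - a)/n = 0.687500

Simpson's rule: (h/3)[f(x₀) + 4f(x₁) + 2f(x₂) + ... + f(xₙ)]

x_0 = 1.5000, f(x_0) = 3.250000, coefficient = 1
x_1 = 2.1875, f(x_1) = 5.785156, coefficient = 4
x_2 = 2.8750, f(x_2) = 9.265625, coefficient = 2
x_3 = 3.5625, f(x_3) = 13.691406, coefficient = 4
x_4 = 4.2500, f(x_4) = 19.062500, coefficient = 1

I ≈ (0.687500/3) × 118.750000 = 27.213542
Exact value: 27.213542
Error: 0.000000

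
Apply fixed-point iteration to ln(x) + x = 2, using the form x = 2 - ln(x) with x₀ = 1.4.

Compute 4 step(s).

Equation: ln(x) + x = 2
Fixed-point form: x = 2 - ln(x)
x₀ = 1.4

x_1 = g(1.400000) = 1.663528
x_2 = g(1.663528) = 1.491059
x_3 = g(1.491059) = 1.600513
x_4 = g(1.600513) = 1.529676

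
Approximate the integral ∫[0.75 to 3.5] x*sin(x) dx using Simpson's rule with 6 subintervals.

f(x) = x*sin(x)
a = 0.75, b = 3.5, n = 6
h = (b - a)/n = 0.458333

Simpson's rule: (h/3)[f(x₀) + 4f(x₁) + 2f(x₂) + ... + f(xₙ)]

x_0 = 0.7500, f(x_0) = 0.511229, coefficient = 1
x_1 = 1.2083, f(x_1) = 1.129823, coefficient = 4
x_2 = 1.6667, f(x_2) = 1.659013, coefficient = 2
x_3 = 2.1250, f(x_3) = 1.806930, coefficient = 4
x_4 = 2.5833, f(x_4) = 1.368419, coefficient = 2
x_5 = 3.0417, f(x_5) = 0.303436, coefficient = 4
x_6 = 3.5000, f(x_6) = -1.227741, coefficient = 1

I ≈ (0.458333/3) × 18.299108 = 2.795697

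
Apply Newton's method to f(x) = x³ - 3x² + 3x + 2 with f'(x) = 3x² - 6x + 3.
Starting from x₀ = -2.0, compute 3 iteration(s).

f(x) = x³ - 3x² + 3x + 2
f'(x) = 3x² - 6x + 3
x₀ = -2.0

Newton-Raphson formula: x_{n+1} = x_n - f(x_n)/f'(x_n)

Iteration 1:
  f(-2.000000) = -24.000000
  f'(-2.000000) = 27.000000
  x_1 = -2.000000 - (-24.000000)/27.000000 = -1.111111
Iteration 2:
  f(-1.111111) = -6.408779
  f'(-1.111111) = 13.370370
  x_2 = -1.111111 - (-6.408779)/13.370370 = -0.631784
Iteration 3:
  f(-0.631784) = -1.344983
  f'(-0.631784) = 7.988158
  x_3 = -0.631784 - (-1.344983)/7.988158 = -0.463412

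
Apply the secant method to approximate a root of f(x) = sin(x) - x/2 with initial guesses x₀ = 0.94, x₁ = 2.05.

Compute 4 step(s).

f(x) = sin(x) - x/2
x₀ = 0.94, x₁ = 2.05

Secant formula: x_{n+1} = x_n - f(x_n)(x_n - x_{n-1})/(f(x_n) - f(x_{n-1}))

Iteration 1:
  f(0.940000) = 0.337558
  f(2.050000) = -0.137638
  x_2 = 2.050000 - (-0.137638)×(2.050000 - 0.940000)/(-0.137638 - 0.337558)
       = 1.728495
Iteration 2:
  f(2.050000) = -0.137638
  f(1.728495) = 0.123344
  x_3 = 1.728495 - 0.123344×(1.728495 - 2.050000)/(0.123344 - (-0.137638))
       = 1.880443
Iteration 3:
  f(1.728495) = 0.123344
  f(1.880443) = 0.012220
  x_4 = 1.880443 - 0.012220×(1.880443 - 1.728495)/(0.012220 - 0.123344)
       = 1.897152
Iteration 4:
  f(1.880443) = 0.012220
  f(1.897152) = -0.001359
  x_5 = 1.897152 - (-0.001359)×(1.897152 - 1.880443)/(-0.001359 - 0.012220)
       = 1.895480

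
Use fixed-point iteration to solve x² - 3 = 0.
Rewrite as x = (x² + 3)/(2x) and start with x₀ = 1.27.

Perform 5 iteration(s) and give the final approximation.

Equation: x² - 3 = 0
Fixed-point form: x = (x² + 3)/(2x)
x₀ = 1.27

x_1 = g(1.270000) = 1.816102
x_2 = g(1.816102) = 1.733996
x_3 = g(1.733996) = 1.732052
x_4 = g(1.732052) = 1.732051
x_5 = g(1.732051) = 1.732051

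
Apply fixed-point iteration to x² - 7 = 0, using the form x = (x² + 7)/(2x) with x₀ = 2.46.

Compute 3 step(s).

Equation: x² - 7 = 0
Fixed-point form: x = (x² + 7)/(2x)
x₀ = 2.46

x_1 = g(2.460000) = 2.652764
x_2 = g(2.652764) = 2.645761
x_3 = g(2.645761) = 2.645751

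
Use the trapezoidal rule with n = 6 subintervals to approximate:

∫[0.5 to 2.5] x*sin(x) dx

f(x) = x*sin(x)
a = 0.5, b = 2.5, n = 6
h = (b - a)/n = 0.333333

Trapezoidal rule: (h/2)[f(x₀) + 2f(x₁) + 2f(x₂) + ... + f(xₙ)]

x_0 = 0.5000, f(x_0) = 0.239713, coefficient = 1
x_1 = 0.8333, f(x_1) = 0.616814, coefficient = 2
x_2 = 1.1667, f(x_2) = 1.072686, coefficient = 2
x_3 = 1.5000, f(x_3) = 1.496242, coefficient = 2
x_4 = 1.8333, f(x_4) = 1.770514, coefficient = 2
x_5 = 2.1667, f(x_5) = 1.793264, coefficient = 2
x_6 = 2.5000, f(x_6) = 1.496180, coefficient = 1

I ≈ (0.333333/2) × 15.234933 = 2.539156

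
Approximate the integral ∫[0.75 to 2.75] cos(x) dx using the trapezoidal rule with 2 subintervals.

f(x) = cos(x)
a = 0.75, b = 2.75, n = 2
h = (b - a)/n = 1.000000

Trapezoidal rule: (h/2)[f(x₀) + 2f(x₁) + 2f(x₂) + ... + f(xₙ)]

x_0 = 0.7500, f(x_0) = 0.731689, coefficient = 1
x_1 = 1.7500, f(x_1) = -0.178246, coefficient = 2
x_2 = 2.7500, f(x_2) = -0.924302, coefficient = 1

I ≈ (1.000000/2) × -0.549106 = -0.274553
Exact value: -0.299978
Error: 0.025425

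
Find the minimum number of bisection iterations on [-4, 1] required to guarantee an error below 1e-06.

We need (b-a)/2^n ≤ 1e-06
(1 - (-4))/2^n ≤ 1e-06
5/2^n ≤ 1e-06
2^n ≥ 5000000
n ≥ log₂(5000000) = 22.25
n ≥ 23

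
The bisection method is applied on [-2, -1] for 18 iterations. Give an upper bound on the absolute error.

Bisection error bound: |error| ≤ (b-a)/2^n
|error| ≤ (-1 - (-2))/2^18 = 1/2^18
|error| ≤ 0.0000038147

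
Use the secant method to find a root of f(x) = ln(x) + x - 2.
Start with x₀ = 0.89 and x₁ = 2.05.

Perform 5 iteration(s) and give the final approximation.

f(x) = ln(x) + x - 2
x₀ = 0.89, x₁ = 2.05

Secant formula: x_{n+1} = x_n - f(x_n)(x_n - x_{n-1})/(f(x_n) - f(x_{n-1}))

Iteration 1:
  f(0.890000) = -1.226534
  f(2.050000) = 0.767840
  x_2 = 2.050000 - 0.767840×(2.050000 - 0.890000)/(0.767840 - (-1.226534))
       = 1.603397
Iteration 2:
  f(2.050000) = 0.767840
  f(1.603397) = 0.075521
  x_3 = 1.603397 - 0.075521×(1.603397 - 2.050000)/(0.075521 - 0.767840)
       = 1.554679
Iteration 3:
  f(1.603397) = 0.075521
  f(1.554679) = -0.004051
  x_4 = 1.554679 - (-0.004051)×(1.554679 - 1.603397)/(-0.004051 - 0.075521)
       = 1.557160
Iteration 4:
  f(1.554679) = -0.004051
  f(1.557160) = 0.000023
  x_5 = 1.557160 - 0.000023×(1.557160 - 1.554679)/(0.000023 - (-0.004051))
       = 1.557146
Iteration 5:
  f(1.557160) = 0.000023
  f(1.557146) = 0.000000
  x_6 = 1.557146 - 0.000000×(1.557146 - 1.557160)/(0.000000 - 0.000023)
       = 1.557146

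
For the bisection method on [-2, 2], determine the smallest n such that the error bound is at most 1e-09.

We need (b-a)/2^n ≤ 1e-09
(2 - (-2))/2^n ≤ 1e-09
4/2^n ≤ 1e-09
2^n ≥ 4000000000
n ≥ log₂(4000000000) = 31.90
n ≥ 32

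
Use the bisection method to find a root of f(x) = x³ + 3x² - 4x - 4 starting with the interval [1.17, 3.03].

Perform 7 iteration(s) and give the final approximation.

f(x) = x³ + 3x² - 4x - 4
Initial interval: [1.17, 3.03]

Iteration 1:
  c_1 = (1.170000 + 3.030000)/2 = 2.100000
  f(c_1) = f(2.100000) = 10.091000
  f(a) × f(c) < 0, new interval: [1.170000, 2.100000]
Iteration 2:
  c_2 = (1.170000 + 2.100000)/2 = 1.635000
  f(c_2) = f(1.635000) = 1.850398
  f(a) × f(c) < 0, new interval: [1.170000, 1.635000]
Iteration 3:
  c_3 = (1.170000 + 1.635000)/2 = 1.402500
  f(c_3) = f(1.402500) = -0.950255
  f(a) × f(c) ≥ 0, new interval: [1.402500, 1.635000]
Iteration 4:
  c_4 = (1.402500 + 1.635000)/2 = 1.518750
  f(c_4) = f(1.518750) = 0.347956
  f(a) × f(c) < 0, new interval: [1.402500, 1.518750]
Iteration 5:
  c_5 = (1.402500 + 1.518750)/2 = 1.460625
  f(c_5) = f(1.460625) = -0.326089
  f(a) × f(c) ≥ 0, new interval: [1.460625, 1.518750]
Iteration 6:
  c_6 = (1.460625 + 1.518750)/2 = 1.489687
  f(c_6) = f(1.489687) = 0.004625
  f(a) × f(c) < 0, new interval: [1.460625, 1.489687]
Iteration 7:
  c_7 = (1.460625 + 1.489687)/2 = 1.475156
  f(c_7) = f(1.475156) = -0.162300
  f(a) × f(c) ≥ 0, new interval: [1.475156, 1.489687]

After 7 iteration(s), the approximation is c_7 = 1.475156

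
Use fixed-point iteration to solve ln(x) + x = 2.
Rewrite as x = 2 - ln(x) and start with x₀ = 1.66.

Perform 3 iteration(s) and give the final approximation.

Equation: ln(x) + x = 2
Fixed-point form: x = 2 - ln(x)
x₀ = 1.66

x_1 = g(1.660000) = 1.493182
x_2 = g(1.493182) = 1.599090
x_3 = g(1.599090) = 1.530565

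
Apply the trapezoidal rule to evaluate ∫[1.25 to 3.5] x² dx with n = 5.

f(x) = x²
a = 1.25, b = 3.5, n = 5
h = (b - a)/n = 0.450000

Trapezoidal rule: (h/2)[f(x₀) + 2f(x₁) + 2f(x₂) + ... + f(xₙ)]

x_0 = 1.2500, f(x_0) = 1.562500, coefficient = 1
x_1 = 1.7000, f(x_1) = 2.890000, coefficient = 2
x_2 = 2.1500, f(x_2) = 4.622500, coefficient = 2
x_3 = 2.6000, f(x_3) = 6.760000, coefficient = 2
x_4 = 3.0500, f(x_4) = 9.302500, coefficient = 2
x_5 = 3.5000, f(x_5) = 12.250000, coefficient = 1

I ≈ (0.450000/2) × 60.962500 = 13.716563
Exact value: 13.640625
Error: 0.075938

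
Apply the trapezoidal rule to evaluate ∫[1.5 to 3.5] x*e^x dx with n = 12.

f(x) = x*e^x
a = 1.5, b = 3.5, n = 12
h = (b - a)/n = 0.166667

Trapezoidal rule: (h/2)[f(x₀) + 2f(x₁) + 2f(x₂) + ... + f(xₙ)]

x_0 = 1.5000, f(x_0) = 6.722534, coefficient = 1
x_1 = 1.6667, f(x_1) = 8.824150, coefficient = 2
x_2 = 1.8333, f(x_2) = 11.466952, coefficient = 2
x_3 = 2.0000, f(x_3) = 14.778112, coefficient = 2
x_4 = 2.1667, f(x_4) = 18.913133, coefficient = 2
x_5 = 2.3333, f(x_5) = 24.061937, coefficient = 2
x_6 = 2.5000, f(x_6) = 30.456235, coefficient = 2
x_7 = 2.6667, f(x_7) = 38.378443, coefficient = 2
x_8 = 2.8333, f(x_8) = 48.172446, coefficient = 2
x_9 = 3.0000, f(x_9) = 60.256611, coefficient = 2
x_10 = 3.1667, f(x_10) = 75.139484, coefficient = 2
x_11 = 3.3333, f(x_11) = 93.438750, coefficient = 2
x_12 = 3.5000, f(x_12) = 115.904082, coefficient = 1

I ≈ (0.166667/2) × 970.399121 = 80.866593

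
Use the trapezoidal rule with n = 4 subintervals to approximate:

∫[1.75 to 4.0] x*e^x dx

f(x) = x*e^x
a = 1.75, b = 4.0, n = 4
h = (b - a)/n = 0.562500

Trapezoidal rule: (h/2)[f(x₀) + 2f(x₁) + 2f(x₂) + ... + f(xₙ)]

x_0 = 1.7500, f(x_0) = 10.070555, coefficient = 1
x_1 = 2.3125, f(x_1) = 23.355423, coefficient = 2
x_2 = 2.8750, f(x_2) = 50.960594, coefficient = 2
x_3 = 3.4375, f(x_3) = 106.937491, coefficient = 2
x_4 = 4.0000, f(x_4) = 218.392600, coefficient = 1

I ≈ (0.562500/2) × 590.970170 = 166.210360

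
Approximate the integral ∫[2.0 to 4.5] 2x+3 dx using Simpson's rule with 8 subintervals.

f(x) = 2x+3
a = 2.0, b = 4.5, n = 8
h = (b - a)/n = 0.312500

Simpson's rule: (h/3)[f(x₀) + 4f(x₁) + 2f(x₂) + ... + f(xₙ)]

x_0 = 2.0000, f(x_0) = 7.000000, coefficient = 1
x_1 = 2.3125, f(x_1) = 7.625000, coefficient = 4
x_2 = 2.6250, f(x_2) = 8.250000, coefficient = 2
x_3 = 2.9375, f(x_3) = 8.875000, coefficient = 4
x_4 = 3.2500, f(x_4) = 9.500000, coefficient = 2
x_5 = 3.5625, f(x_5) = 10.125000, coefficient = 4
x_6 = 3.8750, f(x_6) = 10.750000, coefficient = 2
x_7 = 4.1875, f(x_7) = 11.375000, coefficient = 4
x_8 = 4.5000, f(x_8) = 12.000000, coefficient = 1

I ≈ (0.312500/3) × 228.000000 = 23.750000
Exact value: 23.750000
Error: 0.000000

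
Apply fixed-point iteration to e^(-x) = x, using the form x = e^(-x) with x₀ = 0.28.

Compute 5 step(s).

Equation: e^(-x) = x
Fixed-point form: x = e^(-x)
x₀ = 0.28

x_1 = g(0.280000) = 0.755784
x_2 = g(0.755784) = 0.469642
x_3 = g(0.469642) = 0.625226
x_4 = g(0.625226) = 0.535141
x_5 = g(0.535141) = 0.585587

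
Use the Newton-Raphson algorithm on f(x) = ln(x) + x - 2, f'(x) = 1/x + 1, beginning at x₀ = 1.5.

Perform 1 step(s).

f(x) = ln(x) + x - 2
f'(x) = 1/x + 1
x₀ = 1.5

Newton-Raphson formula: x_{n+1} = x_n - f(x_n)/f'(x_n)

Iteration 1:
  f(1.500000) = -0.094535
  f'(1.500000) = 1.666667
  x_1 = 1.500000 - (-0.094535)/1.666667 = 1.556721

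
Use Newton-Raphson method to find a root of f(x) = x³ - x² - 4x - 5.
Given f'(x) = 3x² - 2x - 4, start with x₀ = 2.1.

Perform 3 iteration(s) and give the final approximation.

f(x) = x³ - x² - 4x - 5
f'(x) = 3x² - 2x - 4
x₀ = 2.1

Newton-Raphson formula: x_{n+1} = x_n - f(x_n)/f'(x_n)

Iteration 1:
  f(2.100000) = -8.549000
  f'(2.100000) = 5.030000
  x_1 = 2.100000 - (-8.549000)/5.030000 = 3.799602
Iteration 2:
  f(3.799602) = 20.219389
  f'(3.799602) = 31.711730
  x_2 = 3.799602 - 20.219389/31.711730 = 3.162003
Iteration 3:
  f(3.162003) = 3.968257
  f'(3.162003) = 19.670778
  x_3 = 3.162003 - 3.968257/19.670778 = 2.960269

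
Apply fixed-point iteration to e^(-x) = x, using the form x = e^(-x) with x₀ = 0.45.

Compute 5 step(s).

Equation: e^(-x) = x
Fixed-point form: x = e^(-x)
x₀ = 0.45

x_1 = g(0.450000) = 0.637628
x_2 = g(0.637628) = 0.528545
x_3 = g(0.528545) = 0.589462
x_4 = g(0.589462) = 0.554625
x_5 = g(0.554625) = 0.574287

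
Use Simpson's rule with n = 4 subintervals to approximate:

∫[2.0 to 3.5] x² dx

f(x) = x²
a = 2.0, b = 3.5, n = 4
h = (b - a)/n = 0.375000

Simpson's rule: (h/3)[f(x₀) + 4f(x₁) + 2f(x₂) + ... + f(xₙ)]

x_0 = 2.0000, f(x_0) = 4.000000, coefficient = 1
x_1 = 2.3750, f(x_1) = 5.640625, coefficient = 4
x_2 = 2.7500, f(x_2) = 7.562500, coefficient = 2
x_3 = 3.1250, f(x_3) = 9.765625, coefficient = 4
x_4 = 3.5000, f(x_4) = 12.250000, coefficient = 1

I ≈ (0.375000/3) × 93.000000 = 11.625000
Exact value: 11.625000
Error: 0.000000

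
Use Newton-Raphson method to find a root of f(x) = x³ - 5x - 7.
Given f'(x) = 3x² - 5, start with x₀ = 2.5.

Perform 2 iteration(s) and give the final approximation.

f(x) = x³ - 5x - 7
f'(x) = 3x² - 5
x₀ = 2.5

Newton-Raphson formula: x_{n+1} = x_n - f(x_n)/f'(x_n)

Iteration 1:
  f(2.500000) = -3.875000
  f'(2.500000) = 13.750000
  x_1 = 2.500000 - (-3.875000)/13.750000 = 2.781818
Iteration 2:
  f(2.781818) = 0.618044
  f'(2.781818) = 18.215537
  x_2 = 2.781818 - 0.618044/18.215537 = 2.747889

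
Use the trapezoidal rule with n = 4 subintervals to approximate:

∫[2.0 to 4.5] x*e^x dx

f(x) = x*e^x
a = 2.0, b = 4.5, n = 4
h = (b - a)/n = 0.625000

Trapezoidal rule: (h/2)[f(x₀) + 2f(x₁) + 2f(x₂) + ... + f(xₙ)]

x_0 = 2.0000, f(x_0) = 14.778112, coefficient = 1
x_1 = 2.6250, f(x_1) = 36.237007, coefficient = 2
x_2 = 3.2500, f(x_2) = 83.818605, coefficient = 2
x_3 = 3.8750, f(x_3) = 186.707956, coefficient = 2
x_4 = 4.5000, f(x_4) = 405.077091, coefficient = 1

I ≈ (0.625000/2) × 1033.382339 = 322.931981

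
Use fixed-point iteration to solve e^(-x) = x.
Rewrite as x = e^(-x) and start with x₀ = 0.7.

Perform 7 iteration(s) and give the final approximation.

Equation: e^(-x) = x
Fixed-point form: x = e^(-x)
x₀ = 0.7

x_1 = g(0.700000) = 0.496585
x_2 = g(0.496585) = 0.608605
x_3 = g(0.608605) = 0.544109
x_4 = g(0.544109) = 0.580359
x_5 = g(0.580359) = 0.559698
x_6 = g(0.559698) = 0.571382
x_7 = g(0.571382) = 0.564745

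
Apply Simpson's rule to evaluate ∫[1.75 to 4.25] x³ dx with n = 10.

f(x) = x³
a = 1.75, b = 4.25, n = 10
h = (b - a)/n = 0.250000

Simpson's rule: (h/3)[f(x₀) + 4f(x₁) + 2f(x₂) + ... + f(xₙ)]

x_0 = 1.7500, f(x_0) = 5.359375, coefficient = 1
x_1 = 2.0000, f(x_1) = 8.000000, coefficient = 4
x_2 = 2.2500, f(x_2) = 11.390625, coefficient = 2
x_3 = 2.5000, f(x_3) = 15.625000, coefficient = 4
x_4 = 2.7500, f(x_4) = 20.796875, coefficient = 2
x_5 = 3.0000, f(x_5) = 27.000000, coefficient = 4
x_6 = 3.2500, f(x_6) = 34.328125, coefficient = 2
x_7 = 3.5000, f(x_7) = 42.875000, coefficient = 4
x_8 = 3.7500, f(x_8) = 52.734375, coefficient = 2
x_9 = 4.0000, f(x_9) = 64.000000, coefficient = 4
x_10 = 4.2500, f(x_10) = 76.765625, coefficient = 1

I ≈ (0.250000/3) × 950.625000 = 79.218750
Exact value: 79.218750
Error: 0.000000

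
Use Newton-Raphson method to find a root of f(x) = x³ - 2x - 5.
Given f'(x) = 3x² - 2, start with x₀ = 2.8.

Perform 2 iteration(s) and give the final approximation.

f(x) = x³ - 2x - 5
f'(x) = 3x² - 2
x₀ = 2.8

Newton-Raphson formula: x_{n+1} = x_n - f(x_n)/f'(x_n)

Iteration 1:
  f(2.800000) = 11.352000
  f'(2.800000) = 21.520000
  x_1 = 2.800000 - 11.352000/21.520000 = 2.272491
Iteration 2:
  f(2.272491) = 2.190647
  f'(2.272491) = 13.492642
  x_2 = 2.272491 - 2.190647/13.492642 = 2.110132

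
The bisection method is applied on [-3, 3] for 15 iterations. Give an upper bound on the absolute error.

Bisection error bound: |error| ≤ (b-a)/2^n
|error| ≤ (3 - (-3))/2^15 = 6/2^15
|error| ≤ 0.0001831055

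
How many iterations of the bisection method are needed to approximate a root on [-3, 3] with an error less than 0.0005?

We need (b-a)/2^n ≤ 0.0005
(3 - (-3))/2^n ≤ 0.0005
6/2^n ≤ 0.0005
2^n ≥ 12000
n ≥ log₂(12000) = 13.55
n ≥ 14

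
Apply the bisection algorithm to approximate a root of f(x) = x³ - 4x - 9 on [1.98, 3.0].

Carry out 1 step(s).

f(x) = x³ - 4x - 9
Initial interval: [1.98, 3.0]

Iteration 1:
  c_1 = (1.980000 + 3.000000)/2 = 2.490000
  f(c_1) = f(2.490000) = -3.521751
  f(a) × f(c) ≥ 0, new interval: [2.490000, 3.000000]

After 1 iteration(s), the approximation is c_1 = 2.490000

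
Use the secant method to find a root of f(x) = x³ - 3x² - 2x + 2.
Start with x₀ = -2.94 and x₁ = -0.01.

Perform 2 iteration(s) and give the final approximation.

f(x) = x³ - 3x² - 2x + 2
x₀ = -2.94, x₁ = -0.01

Secant formula: x_{n+1} = x_n - f(x_n)(x_n - x_{n-1})/(f(x_n) - f(x_{n-1}))

Iteration 1:
  f(-2.940000) = -43.462984
  f(-0.010000) = 2.019699
  x_2 = -0.010000 - 2.019699×(-0.010000 - (-2.940000))/(2.019699 - (-43.462984))
       = -0.140109
Iteration 2:
  f(-0.010000) = 2.019699
  f(-0.140109) = 2.218576
  x_3 = -0.140109 - 2.218576×(-0.140109 - (-0.010000))/(2.218576 - 2.019699)
       = 1.311325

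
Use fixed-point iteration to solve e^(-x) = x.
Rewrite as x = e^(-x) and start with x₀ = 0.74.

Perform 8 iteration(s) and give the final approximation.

Equation: e^(-x) = x
Fixed-point form: x = e^(-x)
x₀ = 0.74

x_1 = g(0.740000) = 0.477114
x_2 = g(0.477114) = 0.620572
x_3 = g(0.620572) = 0.537637
x_4 = g(0.537637) = 0.584127
x_5 = g(0.584127) = 0.557592
x_6 = g(0.557592) = 0.572586
x_7 = g(0.572586) = 0.564065
x_8 = g(0.564065) = 0.568892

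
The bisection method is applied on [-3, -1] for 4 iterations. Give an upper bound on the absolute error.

Bisection error bound: |error| ≤ (b-a)/2^n
|error| ≤ (-1 - (-3))/2^4 = 2/2^4
|error| ≤ 0.1250000000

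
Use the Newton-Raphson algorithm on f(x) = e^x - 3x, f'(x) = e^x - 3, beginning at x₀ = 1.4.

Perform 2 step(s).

f(x) = e^x - 3x
f'(x) = e^x - 3
x₀ = 1.4

Newton-Raphson formula: x_{n+1} = x_n - f(x_n)/f'(x_n)

Iteration 1:
  f(1.400000) = -0.144800
  f'(1.400000) = 1.055200
  x_1 = 1.400000 - (-0.144800)/1.055200 = 1.537225
Iteration 2:
  f(1.537225) = 0.039989
  f'(1.537225) = 1.651665
  x_2 = 1.537225 - 0.039989/1.651665 = 1.513014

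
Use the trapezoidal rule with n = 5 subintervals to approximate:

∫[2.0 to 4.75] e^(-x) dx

f(x) = e^(-x)
a = 2.0, b = 4.75, n = 5
h = (b - a)/n = 0.550000

Trapezoidal rule: (h/2)[f(x₀) + 2f(x₁) + 2f(x₂) + ... + f(xₙ)]

x_0 = 2.0000, f(x_0) = 0.135335, coefficient = 1
x_1 = 2.5500, f(x_1) = 0.078082, coefficient = 2
x_2 = 3.1000, f(x_2) = 0.045049, coefficient = 2
x_3 = 3.6500, f(x_3) = 0.025991, coefficient = 2
x_4 = 4.2000, f(x_4) = 0.014996, coefficient = 2
x_5 = 4.7500, f(x_5) = 0.008652, coefficient = 1

I ≈ (0.550000/2) × 0.472222 = 0.129861
Exact value: 0.126684
Error: 0.003177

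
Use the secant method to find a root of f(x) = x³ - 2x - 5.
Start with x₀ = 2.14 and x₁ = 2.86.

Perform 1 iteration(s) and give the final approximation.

f(x) = x³ - 2x - 5
x₀ = 2.14, x₁ = 2.86

Secant formula: x_{n+1} = x_n - f(x_n)(x_n - x_{n-1})/(f(x_n) - f(x_{n-1}))

Iteration 1:
  f(2.140000) = 0.520344
  f(2.860000) = 12.673656
  x_2 = 2.860000 - 12.673656×(2.860000 - 2.140000)/(12.673656 - 0.520344)
       = 2.109173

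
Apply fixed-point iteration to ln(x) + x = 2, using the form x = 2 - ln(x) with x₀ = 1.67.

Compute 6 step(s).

Equation: ln(x) + x = 2
Fixed-point form: x = 2 - ln(x)
x₀ = 1.67

x_1 = g(1.670000) = 1.487176
x_2 = g(1.487176) = 1.603121
x_3 = g(1.603121) = 1.528048
x_4 = g(1.528048) = 1.576009
x_5 = g(1.576009) = 1.545104
x_6 = g(1.545104) = 1.564909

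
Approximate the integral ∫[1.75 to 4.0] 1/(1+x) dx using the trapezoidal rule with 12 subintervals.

f(x) = 1/(1+x)
a = 1.75, b = 4.0, n = 12
h = (b - a)/n = 0.187500

Trapezoidal rule: (h/2)[f(x₀) + 2f(x₁) + 2f(x₂) + ... + f(xₙ)]

x_0 = 1.7500, f(x_0) = 0.363636, coefficient = 1
x_1 = 1.9375, f(x_1) = 0.340426, coefficient = 2
x_2 = 2.1250, f(x_2) = 0.320000, coefficient = 2
x_3 = 2.3125, f(x_3) = 0.301887, coefficient = 2
x_4 = 2.5000, f(x_4) = 0.285714, coefficient = 2
x_5 = 2.6875, f(x_5) = 0.271186, coefficient = 2
x_6 = 2.8750, f(x_6) = 0.258065, coefficient = 2
x_7 = 3.0625, f(x_7) = 0.246154, coefficient = 2
x_8 = 3.2500, f(x_8) = 0.235294, coefficient = 2
x_9 = 3.4375, f(x_9) = 0.225352, coefficient = 2
x_10 = 3.6250, f(x_10) = 0.216216, coefficient = 2
x_11 = 3.8125, f(x_11) = 0.207792, coefficient = 2
x_12 = 4.0000, f(x_12) = 0.200000, coefficient = 1

I ≈ (0.187500/2) × 6.379808 = 0.598107
Exact value: 0.597837
Error: 0.000270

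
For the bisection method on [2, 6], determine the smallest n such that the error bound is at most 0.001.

We need (b-a)/2^n ≤ 0.001
(6 - 2)/2^n ≤ 0.001
4/2^n ≤ 0.001
2^n ≥ 4000
n ≥ log₂(4000) = 11.97
n ≥ 12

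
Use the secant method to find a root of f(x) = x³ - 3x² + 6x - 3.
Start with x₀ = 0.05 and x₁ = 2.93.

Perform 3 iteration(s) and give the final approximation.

f(x) = x³ - 3x² + 6x - 3
x₀ = 0.05, x₁ = 2.93

Secant formula: x_{n+1} = x_n - f(x_n)(x_n - x_{n-1})/(f(x_n) - f(x_{n-1}))

Iteration 1:
  f(0.050000) = -2.707375
  f(2.930000) = 13.979057
  x_2 = 2.930000 - 13.979057×(2.930000 - 0.050000)/(13.979057 - (-2.707375))
       = 0.517280
Iteration 2:
  f(2.930000) = 13.979057
  f(0.517280) = -0.560642
  x_3 = 0.517280 - (-0.560642)×(0.517280 - 2.930000)/(-0.560642 - 13.979057)
       = 0.610313
Iteration 3:
  f(0.517280) = -0.560642
  f(0.610313) = -0.228236
  x_4 = 0.610313 - (-0.228236)×(0.610313 - 0.517280)/(-0.228236 - (-0.560642))
       = 0.674192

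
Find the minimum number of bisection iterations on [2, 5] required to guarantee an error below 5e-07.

We need (b-a)/2^n ≤ 5e-07
(5 - 2)/2^n ≤ 5e-07
3/2^n ≤ 5e-07
2^n ≥ 6000000
n ≥ log₂(6000000) = 22.52
n ≥ 23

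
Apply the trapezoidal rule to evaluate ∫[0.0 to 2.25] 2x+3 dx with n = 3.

f(x) = 2x+3
a = 0.0, b = 2.25, n = 3
h = (b - a)/n = 0.750000

Trapezoidal rule: (h/2)[f(x₀) + 2f(x₁) + 2f(x₂) + ... + f(xₙ)]

x_0 = 0.0000, f(x_0) = 3.000000, coefficient = 1
x_1 = 0.7500, f(x_1) = 4.500000, coefficient = 2
x_2 = 1.5000, f(x_2) = 6.000000, coefficient = 2
x_3 = 2.2500, f(x_3) = 7.500000, coefficient = 1

I ≈ (0.750000/2) × 31.500000 = 11.812500
Exact value: 11.812500
Error: 0.000000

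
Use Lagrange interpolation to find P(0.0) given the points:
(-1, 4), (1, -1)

Lagrange interpolation formula:
P(x) = Σ yᵢ × Lᵢ(x)
where Lᵢ(x) = Π_{j≠i} (x - xⱼ)/(xᵢ - xⱼ)

L_0(0.0) = (0.0 - 1)/(-1 - 1) = 0.500000
L_1(0.0) = (0.0 - (-1))/(1 - (-1)) = 0.500000

P(0.0) = 4×L_0(0.0) + (-1)×L_1(0.0)
P(0.0) = 1.500000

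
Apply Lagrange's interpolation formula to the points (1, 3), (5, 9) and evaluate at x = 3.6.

Lagrange interpolation formula:
P(x) = Σ yᵢ × Lᵢ(x)
where Lᵢ(x) = Π_{j≠i} (x - xⱼ)/(xᵢ - xⱼ)

L_0(3.6) = (3.6 - 5)/(1 - 5) = 0.350000
L_1(3.6) = (3.6 - 1)/(5 - 1) = 0.650000

P(3.6) = 3×L_0(3.6) + 9×L_1(3.6)
P(3.6) = 6.900000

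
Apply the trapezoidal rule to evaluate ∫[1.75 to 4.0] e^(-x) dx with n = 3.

f(x) = e^(-x)
a = 1.75, b = 4.0, n = 3
h = (b - a)/n = 0.750000

Trapezoidal rule: (h/2)[f(x₀) + 2f(x₁) + 2f(x₂) + ... + f(xₙ)]

x_0 = 1.7500, f(x_0) = 0.173774, coefficient = 1
x_1 = 2.5000, f(x_1) = 0.082085, coefficient = 2
x_2 = 3.2500, f(x_2) = 0.038774, coefficient = 2
x_3 = 4.0000, f(x_3) = 0.018316, coefficient = 1

I ≈ (0.750000/2) × 0.433808 = 0.162678
Exact value: 0.155458
Error: 0.007220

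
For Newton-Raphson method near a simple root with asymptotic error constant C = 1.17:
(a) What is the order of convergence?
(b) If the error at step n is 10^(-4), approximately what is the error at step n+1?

(a) Newton-Raphson has quadratic (order 2) convergence near simple roots.
    This means |e_{n+1}| ≈ C|e_n|².

(b) With |e_n| = 10^(-4) and C = 1.17:
    |e_{n+1}| ≈ 1.17 × (10^(-4))² = 1.17 × 10^(-8)

(a) 2 (quadratic); (b) |e_{n+1}| ≈ 1.170e-08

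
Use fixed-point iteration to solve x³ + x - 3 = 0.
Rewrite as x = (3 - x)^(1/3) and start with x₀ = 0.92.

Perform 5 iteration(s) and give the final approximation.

Equation: x³ + x - 3 = 0
Fixed-point form: x = (3 - x)^(1/3)
x₀ = 0.92

x_1 = g(0.920000) = 1.276501
x_2 = g(1.276501) = 1.198957
x_3 = g(1.198957) = 1.216675
x_4 = g(1.216675) = 1.212672
x_5 = g(1.212672) = 1.213579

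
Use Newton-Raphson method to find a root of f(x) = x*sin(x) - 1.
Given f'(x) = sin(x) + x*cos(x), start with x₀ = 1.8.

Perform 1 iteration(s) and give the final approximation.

f(x) = x*sin(x) - 1
f'(x) = sin(x) + x*cos(x)
x₀ = 1.8

Newton-Raphson formula: x_{n+1} = x_n - f(x_n)/f'(x_n)

Iteration 1:
  f(1.800000) = 0.752926
  f'(1.800000) = 0.564884
  x_1 = 1.800000 - 0.752926/0.564884 = 0.467114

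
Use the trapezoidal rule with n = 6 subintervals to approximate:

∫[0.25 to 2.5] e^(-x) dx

f(x) = e^(-x)
a = 0.25, b = 2.5, n = 6
h = (b - a)/n = 0.375000

Trapezoidal rule: (h/2)[f(x₀) + 2f(x₁) + 2f(x₂) + ... + f(xₙ)]

x_0 = 0.2500, f(x_0) = 0.778801, coefficient = 1
x_1 = 0.6250, f(x_1) = 0.535261, coefficient = 2
x_2 = 1.0000, f(x_2) = 0.367879, coefficient = 2
x_3 = 1.3750, f(x_3) = 0.252840, coefficient = 2
x_4 = 1.7500, f(x_4) = 0.173774, coefficient = 2
x_5 = 2.1250, f(x_5) = 0.119433, coefficient = 2
x_6 = 2.5000, f(x_6) = 0.082085, coefficient = 1

I ≈ (0.375000/2) × 3.759261 = 0.704861
Exact value: 0.696716
Error: 0.008146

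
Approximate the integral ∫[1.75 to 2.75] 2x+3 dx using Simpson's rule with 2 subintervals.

f(x) = 2x+3
a = 1.75, b = 2.75, n = 2
h = (b - a)/n = 0.500000

Simpson's rule: (h/3)[f(x₀) + 4f(x₁) + 2f(x₂) + ... + f(xₙ)]

x_0 = 1.7500, f(x_0) = 6.500000, coefficient = 1
x_1 = 2.2500, f(x_1) = 7.500000, coefficient = 4
x_2 = 2.7500, f(x_2) = 8.500000, coefficient = 1

I ≈ (0.500000/3) × 45.000000 = 7.500000
Exact value: 7.500000
Error: 0.000000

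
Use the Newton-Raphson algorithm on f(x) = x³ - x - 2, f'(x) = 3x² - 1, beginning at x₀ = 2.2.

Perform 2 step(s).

f(x) = x³ - x - 2
f'(x) = 3x² - 1
x₀ = 2.2

Newton-Raphson formula: x_{n+1} = x_n - f(x_n)/f'(x_n)

Iteration 1:
  f(2.200000) = 6.448000
  f'(2.200000) = 13.520000
  x_1 = 2.200000 - 6.448000/13.520000 = 1.723077
Iteration 2:
  f(1.723077) = 1.392728
  f'(1.723077) = 7.906982
  x_2 = 1.723077 - 1.392728/7.906982 = 1.546938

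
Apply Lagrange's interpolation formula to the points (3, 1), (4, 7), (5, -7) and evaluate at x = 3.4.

Lagrange interpolation formula:
P(x) = Σ yᵢ × Lᵢ(x)
where Lᵢ(x) = Π_{j≠i} (x - xⱼ)/(xᵢ - xⱼ)

L_0(3.4) = (3.4 - 4)/(3 - 4) × (3.4 - 5)/(3 - 5) = 0.480000
L_1(3.4) = (3.4 - 3)/(4 - 3) × (3.4 - 5)/(4 - 5) = 0.640000
L_2(3.4) = (3.4 - 3)/(5 - 3) × (3.4 - 4)/(5 - 4) = -0.120000

P(3.4) = 1×L_0(3.4) + 7×L_1(3.4) + (-7)×L_2(3.4)
P(3.4) = 5.800000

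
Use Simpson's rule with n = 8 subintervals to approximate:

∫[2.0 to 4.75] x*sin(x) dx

f(x) = x*sin(x)
a = 2.0, b = 4.75, n = 8
h = (b - a)/n = 0.343750

Simpson's rule: (h/3)[f(x₀) + 4f(x₁) + 2f(x₂) + ... + f(xₙ)]

x_0 = 2.0000, f(x_0) = 1.818595, coefficient = 1
x_1 = 2.3438, f(x_1) = 1.677777, coefficient = 4
x_2 = 2.6875, f(x_2) = 1.178864, coefficient = 2
x_3 = 3.0312, f(x_3) = 0.333798, coefficient = 4
x_4 = 3.3750, f(x_4) = -0.780617, coefficient = 2
x_5 = 3.7188, f(x_5) = -2.029113, coefficient = 4
x_6 = 4.0625, f(x_6) = -3.234363, coefficient = 2
x_7 = 4.4062, f(x_7) = -4.201378, coefficient = 4
x_8 = 4.7500, f(x_8) = -4.746641, coefficient = 1

I ≈ (0.343750/3) × -25.475947 = -2.919119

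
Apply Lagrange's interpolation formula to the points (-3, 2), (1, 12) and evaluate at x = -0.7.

Lagrange interpolation formula:
P(x) = Σ yᵢ × Lᵢ(x)
where Lᵢ(x) = Π_{j≠i} (x - xⱼ)/(xᵢ - xⱼ)

L_0(-0.7) = (-0.7 - 1)/(-3 - 1) = 0.425000
L_1(-0.7) = (-0.7 - (-3))/(1 - (-3)) = 0.575000

P(-0.7) = 2×L_0(-0.7) + 12×L_1(-0.7)
P(-0.7) = 7.750000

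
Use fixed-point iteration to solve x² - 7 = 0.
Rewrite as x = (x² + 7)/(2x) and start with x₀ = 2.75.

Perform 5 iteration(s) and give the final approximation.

Equation: x² - 7 = 0
Fixed-point form: x = (x² + 7)/(2x)
x₀ = 2.75

x_1 = g(2.750000) = 2.647727
x_2 = g(2.647727) = 2.645752
x_3 = g(2.645752) = 2.645751
x_4 = g(2.645751) = 2.645751
x_5 = g(2.645751) = 2.645751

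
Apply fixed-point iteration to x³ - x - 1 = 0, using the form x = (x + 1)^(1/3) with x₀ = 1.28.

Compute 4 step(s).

Equation: x³ - x - 1 = 0
Fixed-point form: x = (x + 1)^(1/3)
x₀ = 1.28

x_1 = g(1.280000) = 1.316169
x_2 = g(1.316169) = 1.323092
x_3 = g(1.323092) = 1.324409
x_4 = g(1.324409) = 1.324659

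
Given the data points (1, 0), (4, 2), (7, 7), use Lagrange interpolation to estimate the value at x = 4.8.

Lagrange interpolation formula:
P(x) = Σ yᵢ × Lᵢ(x)
where Lᵢ(x) = Π_{j≠i} (x - xⱼ)/(xᵢ - xⱼ)

L_0(4.8) = (4.8 - 4)/(1 - 4) × (4.8 - 7)/(1 - 7) = -0.097778
L_1(4.8) = (4.8 - 1)/(4 - 1) × (4.8 - 7)/(4 - 7) = 0.928889
L_2(4.8) = (4.8 - 1)/(7 - 1) × (4.8 - 4)/(7 - 4) = 0.168889

P(4.8) = 0×L_0(4.8) + 2×L_1(4.8) + 7×L_2(4.8)
P(4.8) = 3.040000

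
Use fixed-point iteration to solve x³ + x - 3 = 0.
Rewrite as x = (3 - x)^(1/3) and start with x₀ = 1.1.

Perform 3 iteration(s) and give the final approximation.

Equation: x³ + x - 3 = 0
Fixed-point form: x = (3 - x)^(1/3)
x₀ = 1.1

x_1 = g(1.100000) = 1.238562
x_2 = g(1.238562) = 1.207691
x_3 = g(1.207691) = 1.214705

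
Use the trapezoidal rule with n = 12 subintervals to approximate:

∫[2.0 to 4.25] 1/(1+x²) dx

f(x) = 1/(1+x²)
a = 2.0, b = 4.25, n = 12
h = (b - a)/n = 0.187500

Trapezoidal rule: (h/2)[f(x₀) + 2f(x₁) + 2f(x₂) + ... + f(xₙ)]

x_0 = 2.0000, f(x_0) = 0.200000, coefficient = 1
x_1 = 2.1875, f(x_1) = 0.172856, coefficient = 2
x_2 = 2.3750, f(x_2) = 0.150588, coefficient = 2
x_3 = 2.5625, f(x_3) = 0.132163, coefficient = 2
x_4 = 2.7500, f(x_4) = 0.116788, coefficient = 2
x_5 = 2.9375, f(x_5) = 0.103854, coefficient = 2
x_6 = 3.1250, f(x_6) = 0.092888, coefficient = 2
x_7 = 3.3125, f(x_7) = 0.083524, coefficient = 2
x_8 = 3.5000, f(x_8) = 0.075472, coefficient = 2
x_9 = 3.6875, f(x_9) = 0.068504, coefficient = 2
x_10 = 3.8750, f(x_10) = 0.062439, coefficient = 2
x_11 = 4.0625, f(x_11) = 0.057130, coefficient = 2
x_12 = 4.2500, f(x_12) = 0.052459, coefficient = 1

I ≈ (0.187500/2) × 2.484872 = 0.232957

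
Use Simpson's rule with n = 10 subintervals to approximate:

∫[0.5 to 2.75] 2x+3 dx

f(x) = 2x+3
a = 0.5, b = 2.75, n = 10
h = (b - a)/n = 0.225000

Simpson's rule: (h/3)[f(x₀) + 4f(x₁) + 2f(x₂) + ... + f(xₙ)]

x_0 = 0.5000, f(x_0) = 4.000000, coefficient = 1
x_1 = 0.7250, f(x_1) = 4.450000, coefficient = 4
x_2 = 0.9500, f(x_2) = 4.900000, coefficient = 2
x_3 = 1.1750, f(x_3) = 5.350000, coefficient = 4
x_4 = 1.4000, f(x_4) = 5.800000, coefficient = 2
x_5 = 1.6250, f(x_5) = 6.250000, coefficient = 4
x_6 = 1.8500, f(x_6) = 6.700000, coefficient = 2
x_7 = 2.0750, f(x_7) = 7.150000, coefficient = 4
x_8 = 2.3000, f(x_8) = 7.600000, coefficient = 2
x_9 = 2.5250, f(x_9) = 8.050000, coefficient = 4
x_10 = 2.7500, f(x_10) = 8.500000, coefficient = 1

I ≈ (0.225000/3) × 187.500000 = 14.062500
Exact value: 14.062500
Error: 0.000000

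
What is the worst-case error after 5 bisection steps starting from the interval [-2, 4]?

Bisection error bound: |error| ≤ (b-a)/2^n
|error| ≤ (4 - (-2))/2^5 = 6/2^5
|error| ≤ 0.1875000000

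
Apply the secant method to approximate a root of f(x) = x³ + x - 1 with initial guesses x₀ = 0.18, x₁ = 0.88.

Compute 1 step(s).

f(x) = x³ + x - 1
x₀ = 0.18, x₁ = 0.88

Secant formula: x_{n+1} = x_n - f(x_n)(x_n - x_{n-1})/(f(x_n) - f(x_{n-1}))

Iteration 1:
  f(0.180000) = -0.814168
  f(0.880000) = 0.561472
  x_2 = 0.880000 - 0.561472×(0.880000 - 0.180000)/(0.561472 - (-0.814168))
       = 0.594293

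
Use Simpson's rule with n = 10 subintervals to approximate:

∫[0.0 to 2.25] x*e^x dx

f(x) = x*e^x
a = 0.0, b = 2.25, n = 10
h = (b - a)/n = 0.225000

Simpson's rule: (h/3)[f(x₀) + 4f(x₁) + 2f(x₂) + ... + f(xₙ)]

x_0 = 0.0000, f(x_0) = 0.000000, coefficient = 1
x_1 = 0.2250, f(x_1) = 0.281773, coefficient = 4
x_2 = 0.4500, f(x_2) = 0.705740, coefficient = 2
x_3 = 0.6750, f(x_3) = 1.325722, coefficient = 4
x_4 = 0.9000, f(x_4) = 2.213643, coefficient = 2
x_5 = 1.1250, f(x_5) = 3.465244, coefficient = 4
x_6 = 1.3500, f(x_6) = 5.207524, coefficient = 2
x_7 = 1.5750, f(x_7) = 7.608418, coefficient = 4
x_8 = 1.8000, f(x_8) = 10.889365, coefficient = 2
x_9 = 2.0250, f(x_9) = 15.341625, coefficient = 4
x_10 = 2.2500, f(x_10) = 21.347406, coefficient = 1

I ≈ (0.225000/3) × 171.471078 = 12.860331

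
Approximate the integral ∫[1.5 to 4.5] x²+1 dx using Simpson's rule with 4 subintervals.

f(x) = x²+1
a = 1.5, b = 4.5, n = 4
h = (b - a)/n = 0.750000

Simpson's rule: (h/3)[f(x₀) + 4f(x₁) + 2f(x₂) + ... + f(xₙ)]

x_0 = 1.5000, f(x_0) = 3.250000, coefficient = 1
x_1 = 2.2500, f(x_1) = 6.062500, coefficient = 4
x_2 = 3.0000, f(x_2) = 10.000000, coefficient = 2
x_3 = 3.7500, f(x_3) = 15.062500, coefficient = 4
x_4 = 4.5000, f(x_4) = 21.250000, coefficient = 1

I ≈ (0.750000/3) × 129.000000 = 32.250000
Exact value: 32.250000
Error: 0.000000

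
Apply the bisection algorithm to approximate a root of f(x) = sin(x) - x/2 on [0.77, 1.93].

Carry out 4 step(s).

f(x) = sin(x) - x/2
Initial interval: [0.77, 1.93]

Iteration 1:
  c_1 = (0.770000 + 1.930000)/2 = 1.350000
  f(c_1) = f(1.350000) = 0.300723
  f(a) × f(c) ≥ 0, new interval: [1.350000, 1.930000]
Iteration 2:
  c_2 = (1.350000 + 1.930000)/2 = 1.640000
  f(c_2) = f(1.640000) = 0.177606
  f(a) × f(c) ≥ 0, new interval: [1.640000, 1.930000]
Iteration 3:
  c_3 = (1.640000 + 1.930000)/2 = 1.785000
  f(c_3) = f(1.785000) = 0.084646
  f(a) × f(c) ≥ 0, new interval: [1.785000, 1.930000]
Iteration 4:
  c_4 = (1.785000 + 1.930000)/2 = 1.857500
  f(c_4) = f(1.857500) = 0.030431
  f(a) × f(c) ≥ 0, new interval: [1.857500, 1.930000]

After 4 iteration(s), the approximation is c_4 = 1.857500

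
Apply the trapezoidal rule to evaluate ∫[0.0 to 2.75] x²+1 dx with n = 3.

f(x) = x²+1
a = 0.0, b = 2.75, n = 3
h = (b - a)/n = 0.916667

Trapezoidal rule: (h/2)[f(x₀) + 2f(x₁) + 2f(x₂) + ... + f(xₙ)]

x_0 = 0.0000, f(x_0) = 1.000000, coefficient = 1
x_1 = 0.9167, f(x_1) = 1.840278, coefficient = 2
x_2 = 1.8333, f(x_2) = 4.361111, coefficient = 2
x_3 = 2.7500, f(x_3) = 8.562500, coefficient = 1

I ≈ (0.916667/2) × 21.965278 = 10.067419
Exact value: 9.682292
Error: 0.385127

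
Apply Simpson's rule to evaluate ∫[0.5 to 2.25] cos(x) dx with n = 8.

f(x) = cos(x)
a = 0.5, b = 2.25, n = 8
h = (b - a)/n = 0.218750

Simpson's rule: (h/3)[f(x₀) + 4f(x₁) + 2f(x₂) + ... + f(xₙ)]

x_0 = 0.5000, f(x_0) = 0.877583, coefficient = 1
x_1 = 0.7188, f(x_1) = 0.752629, coefficient = 4
x_2 = 0.9375, f(x_2) = 0.591805, coefficient = 2
x_3 = 1.1562, f(x_3) = 0.402775, coefficient = 4
x_4 = 1.3750, f(x_4) = 0.194548, coefficient = 2
x_5 = 1.5938, f(x_5) = -0.022952, coefficient = 4
x_6 = 1.8125, f(x_6) = -0.239357, coefficient = 2
x_7 = 2.0312, f(x_7) = -0.444355, coefficient = 4
x_8 = 2.2500, f(x_8) = -0.628174, coefficient = 1

I ≈ (0.218750/3) × 4.095792 = 0.298651
Exact value: 0.298648
Error: 0.000004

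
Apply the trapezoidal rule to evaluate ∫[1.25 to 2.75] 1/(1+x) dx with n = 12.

f(x) = 1/(1+x)
a = 1.25, b = 2.75, n = 12
h = (b - a)/n = 0.125000

Trapezoidal rule: (h/2)[f(x₀) + 2f(x₁) + 2f(x₂) + ... + f(xₙ)]

x_0 = 1.2500, f(x_0) = 0.444444, coefficient = 1
x_1 = 1.3750, f(x_1) = 0.421053, coefficient = 2
x_2 = 1.5000, f(x_2) = 0.400000, coefficient = 2
x_3 = 1.6250, f(x_3) = 0.380952, coefficient = 2
x_4 = 1.7500, f(x_4) = 0.363636, coefficient = 2
x_5 = 1.8750, f(x_5) = 0.347826, coefficient = 2
x_6 = 2.0000, f(x_6) = 0.333333, coefficient = 2
x_7 = 2.1250, f(x_7) = 0.320000, coefficient = 2
x_8 = 2.2500, f(x_8) = 0.307692, coefficient = 2
x_9 = 2.3750, f(x_9) = 0.296296, coefficient = 2
x_10 = 2.5000, f(x_10) = 0.285714, coefficient = 2
x_11 = 2.6250, f(x_11) = 0.275862, coefficient = 2
x_12 = 2.7500, f(x_12) = 0.266667, coefficient = 1

I ≈ (0.125000/2) × 8.175843 = 0.510990
Exact value: 0.510826
Error: 0.000165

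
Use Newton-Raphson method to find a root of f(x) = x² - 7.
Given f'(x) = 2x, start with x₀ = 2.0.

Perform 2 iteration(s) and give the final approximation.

f(x) = x² - 7
f'(x) = 2x
x₀ = 2.0

Newton-Raphson formula: x_{n+1} = x_n - f(x_n)/f'(x_n)

Iteration 1:
  f(2.000000) = -3.000000
  f'(2.000000) = 4.000000
  x_1 = 2.000000 - (-3.000000)/4.000000 = 2.750000
Iteration 2:
  f(2.750000) = 0.562500
  f'(2.750000) = 5.500000
  x_2 = 2.750000 - 0.562500/5.500000 = 2.647727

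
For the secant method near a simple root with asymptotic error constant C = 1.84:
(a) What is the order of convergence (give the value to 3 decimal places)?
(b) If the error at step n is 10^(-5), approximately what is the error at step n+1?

(a) Secant method has superlinear convergence with order φ = (1+√5)/2 ≈ 1.618.
    This means |e_{n+1}| ≈ C|e_n|^1.618.

(b) With |e_n| = 10^(-5) and C = 1.84:
    |e_{n+1}| ≈ 1.84 × (10^(-5))^1.618 = 1.84 × 10^(-8.09)

(a) ≈ 1.618 (golden ratio); (b) |e_{n+1}| ≈ 1.495e-08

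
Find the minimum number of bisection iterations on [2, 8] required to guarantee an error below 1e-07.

We need (b-a)/2^n ≤ 1e-07
(8 - 2)/2^n ≤ 1e-07
6/2^n ≤ 1e-07
2^n ≥ 60000000
n ≥ log₂(60000000) = 25.84
n ≥ 26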